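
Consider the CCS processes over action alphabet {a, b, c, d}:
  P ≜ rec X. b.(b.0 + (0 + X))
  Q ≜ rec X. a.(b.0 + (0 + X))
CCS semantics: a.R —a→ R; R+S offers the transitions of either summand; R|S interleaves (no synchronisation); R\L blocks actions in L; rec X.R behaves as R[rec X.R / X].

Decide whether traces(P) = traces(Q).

NO — witness ⟨b⟩

P's transition system — 3 states:
  u0 = rec X. b.(b.0 + (0 + X)) ⊢ --b--▸ u1
  u1 = b.0 + (0 + (rec X. b.(b.0 + (0 + X)))) ⊢ --b--▸ u1, --b--▸ u2
  u2 = 0 ⊢ ∅
Q's transition system — 3 states:
  v0 = rec X. a.(b.0 + (0 + X)) ⊢ --a--▸ v1
  v1 = b.0 + (0 + (rec X. a.(b.0 + (0 + X)))) ⊢ --a--▸ v1, --b--▸ v2
  v2 = 0 ⊢ ∅
Executing b from P (initial set {u0}):
  [1] b ⇒ {u1}
  ✓ P
Executing b from Q (initial set {v0}):
  [1] b ⇒ ∅ (Q stuck)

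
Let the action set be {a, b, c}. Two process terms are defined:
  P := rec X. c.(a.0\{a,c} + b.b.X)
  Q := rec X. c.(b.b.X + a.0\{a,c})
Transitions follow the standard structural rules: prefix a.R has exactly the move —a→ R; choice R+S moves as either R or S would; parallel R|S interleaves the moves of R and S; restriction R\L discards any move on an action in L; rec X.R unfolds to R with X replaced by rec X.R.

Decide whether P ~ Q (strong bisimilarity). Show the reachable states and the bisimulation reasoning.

LTS(P): 4 reachable states
  u0 = rec X. c.(a.0\{a,c} + b.b.X) has moves -c-> u1
  u1 = a.0\{a,c} + b.b.(rec X. c.(a.0\{a,c} + b.b.X)) has moves -a-> u2, -b-> u3
  u2 = 0\{a,c} has moves ∅
  u3 = b.(rec X. c.(a.0\{a,c} + b.b.X)) has moves -b-> u0
LTS(Q): 4 reachable states
  v0 = rec X. c.(b.b.X + a.0\{a,c}) has moves -c-> v1
  v1 = b.b.(rec X. c.(b.b.X + a.0\{a,c})) + a.0\{a,c} has moves -a-> v2, -b-> v3
  v2 = 0\{a,c} has moves ∅
  v3 = b.(rec X. c.(b.b.X + a.0\{a,c})) has moves -b-> v0
Partition-refinement fixed point:
  B0 = {u0, v0}
  B1 = {u1, v1}
  B2 = {u3, v3}
  B3 = {u2, v2}
u0 ∈ B0, v0 ∈ B0 → same block

bisimilar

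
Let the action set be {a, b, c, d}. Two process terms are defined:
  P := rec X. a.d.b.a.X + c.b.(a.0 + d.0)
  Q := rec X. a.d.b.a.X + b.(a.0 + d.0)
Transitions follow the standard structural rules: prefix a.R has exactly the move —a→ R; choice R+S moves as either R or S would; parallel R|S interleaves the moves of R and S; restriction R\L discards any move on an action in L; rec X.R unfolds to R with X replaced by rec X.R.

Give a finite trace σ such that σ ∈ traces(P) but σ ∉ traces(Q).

P's transition system — 7 states:
  s0 = rec X. a.d.b.a.X + c.b.(a.0 + d.0) ⊢ --a--▸ s1, --c--▸ s2
  s1 = d.b.a.(rec X. a.d.b.a.X + c.b.(a.0 + d.0)) ⊢ --d--▸ s3
  s2 = b.(a.0 + d.0) ⊢ --b--▸ s4
  s3 = b.a.(rec X. a.d.b.a.X + c.b.(a.0 + d.0)) ⊢ --b--▸ s5
  s4 = a.0 + d.0 ⊢ --a--▸ s6, --d--▸ s6
  s5 = a.(rec X. a.d.b.a.X + c.b.(a.0 + d.0)) ⊢ --a--▸ s0
  s6 = 0 ⊢ ·
Q's transition system — 6 states:
  t0 = rec X. a.d.b.a.X + b.(a.0 + d.0) ⊢ --a--▸ t1, --b--▸ t2
  t1 = d.b.a.(rec X. a.d.b.a.X + b.(a.0 + d.0)) ⊢ --d--▸ t3
  t2 = a.0 + d.0 ⊢ --a--▸ t4, --d--▸ t4
  t3 = b.a.(rec X. a.d.b.a.X + b.(a.0 + d.0)) ⊢ --b--▸ t5
  t4 = 0 ⊢ ·
  t5 = a.(rec X. a.d.b.a.X + b.(a.0 + d.0)) ⊢ --a--▸ t0
Trace ⟨c⟩ through P, begin at {s0}:
  step 1 (c): {s2}
  ✓ P
Trace ⟨c⟩ through Q, begin at {t0}:
  step 1 (c): ∅  — Q cannot continue

c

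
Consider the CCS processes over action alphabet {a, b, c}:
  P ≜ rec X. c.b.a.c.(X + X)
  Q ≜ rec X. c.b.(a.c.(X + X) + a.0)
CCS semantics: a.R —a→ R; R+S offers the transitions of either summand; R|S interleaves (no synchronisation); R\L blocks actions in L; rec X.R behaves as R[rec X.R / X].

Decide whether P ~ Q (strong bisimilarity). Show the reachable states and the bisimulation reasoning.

P's transition system — 5 states:
  m0 = rec X. c.b.a.c.(X + X) ⊢ -c-> m1
  m1 = b.a.c.((rec X. c.b.a.c.(X + X)) + (rec X. c.b.a.c.(X + X))) ⊢ -b-> m2
  m2 = a.c.((rec X. c.b.a.c.(X + X)) + (rec X. c.b.a.c.(X + X))) ⊢ -a-> m3
  m3 = c.((rec X. c.b.a.c.(X + X)) + (rec X. c.b.a.c.(X + X))) ⊢ -c-> m4
  m4 = (rec X. c.b.a.c.(X + X)) + (rec X. c.b.a.c.(X + X)) ⊢ -c-> m1
Q's transition system — 6 states:
  n0 = rec X. c.b.(a.c.(X + X) + a.0) ⊢ -c-> n1
  n1 = b.(a.c.((rec X. c.b.(a.c.(X + X) + a.0)) + (rec X. c.b.(a.c.(X + X) + a.0))) + a.0) ⊢ -b-> n2
  n2 = a.c.((rec X. c.b.(a.c.(X + X) + a.0)) + (rec X. c.b.(a.c.(X + X) + a.0))) + a.0 ⊢ -a-> n3, -a-> n4
  n3 = 0 ⊢ (no moves)
  n4 = c.((rec X. c.b.(a.c.(X + X) + a.0)) + (rec X. c.b.(a.c.(X + X) + a.0))) ⊢ -c-> n5
  n5 = (rec X. c.b.(a.c.(X + X) + a.0)) + (rec X. c.b.(a.c.(X + X) + a.0)) ⊢ -c-> n1
Coarsest stable partition (strong bisimilarity classes):
  B0 = {m0, m4}
  B1 = {m1}
  B2 = {m2}
  B3 = {m3}
  B4 = {n0, n5}
  B5 = {n1}
  B6 = {n2}
  B7 = {n4}
  B8 = {n3}
m0 ∈ B0, n0 ∈ B4 → different blocks

P ≁ Q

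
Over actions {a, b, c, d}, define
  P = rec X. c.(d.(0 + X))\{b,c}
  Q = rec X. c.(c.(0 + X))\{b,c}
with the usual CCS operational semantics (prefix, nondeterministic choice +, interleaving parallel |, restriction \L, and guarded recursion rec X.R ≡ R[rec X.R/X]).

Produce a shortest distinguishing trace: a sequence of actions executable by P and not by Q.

LTS(P): 3 reachable states
  m0 = rec X. c.(d.(0 + X))\{b,c} | -c-> m1
  m1 = (d.(0 + (rec X. c.(d.(0 + X))\{b,c})))\{b,c} | -d-> m2
  m2 = (0 + (rec X. c.(d.(0 + X))\{b,c}))\{b,c} | deadlocked
LTS(Q): 2 reachable states
  n0 = rec X. c.(c.(0 + X))\{b,c} | -c-> n1
  n1 = (c.(0 + (rec X. c.(c.(0 + X))\{b,c})))\{b,c} | deadlocked
Trace ⟨cd⟩ through P, begin at {m0}:
  [1] c ⇒ {m1}
  [2] d ⇒ {m2}
  ✓ P
Trace ⟨cd⟩ through Q, begin at {n0}:
  [1] c ⇒ {n1}
  [2] d ⇒ ∅ (Q stuck)

cd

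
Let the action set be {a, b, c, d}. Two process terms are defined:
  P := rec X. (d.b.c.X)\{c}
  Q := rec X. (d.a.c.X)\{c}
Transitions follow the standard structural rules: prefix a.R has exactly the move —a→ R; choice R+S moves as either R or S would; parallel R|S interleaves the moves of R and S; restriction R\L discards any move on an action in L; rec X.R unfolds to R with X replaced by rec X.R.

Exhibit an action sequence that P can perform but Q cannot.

db

P's transition system — 3 states:
  p0 = rec X. (d.b.c.X)\{c} ⊢ ··d··> p1
  p1 = (b.c.(rec X. (d.b.c.X)\{c}))\{c} ⊢ ··b··> p2
  p2 = (c.(rec X. (d.b.c.X)\{c}))\{c} ⊢ (no moves)
Q's transition system — 3 states:
  q0 = rec X. (d.a.c.X)\{c} ⊢ ··d··> q1
  q1 = (a.c.(rec X. (d.a.c.X)\{c}))\{c} ⊢ ··a··> q2
  q2 = (c.(rec X. (d.a.c.X)\{c}))\{c} ⊢ (no moves)
Run σ = ⟨db⟩ on P: start {p0}
  [1] d ⇒ {p1}
  [2] b ⇒ {p2}
  — P admits the full trace.
Run σ = ⟨db⟩ on Q: start {q0}
  [1] d ⇒ {q1}
  [2] b ⇒ ∅  — Q cannot continue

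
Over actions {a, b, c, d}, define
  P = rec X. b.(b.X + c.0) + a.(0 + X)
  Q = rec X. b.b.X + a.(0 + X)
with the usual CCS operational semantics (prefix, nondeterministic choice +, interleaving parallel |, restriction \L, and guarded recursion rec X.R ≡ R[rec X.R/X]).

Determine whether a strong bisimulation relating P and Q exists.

Reachable graph of P (4 states):
  p0 = rec X. b.(b.X + c.0) + a.(0 + X) | --a--▸ p1, --b--▸ p2
  p1 = 0 + (rec X. b.(b.X + c.0) + a.(0 + X)) | --a--▸ p1, --b--▸ p2
  p2 = b.(rec X. b.(b.X + c.0) + a.(0 + X)) + c.0 | --b--▸ p0, --c--▸ p3
  p3 = 0 | (no moves)
Reachable graph of Q (3 states):
  q0 = rec X. b.b.X + a.(0 + X) | --a--▸ q1, --b--▸ q2
  q1 = 0 + (rec X. b.b.X + a.(0 + X)) | --a--▸ q1, --b--▸ q2
  q2 = b.(rec X. b.b.X + a.(0 + X)) | --b--▸ q0
Bisimilarity quotient blocks:
  B0 = {p0, p1}
  B1 = {p2}
  B2 = {p3}
  B3 = {q0, q1}
  B4 = {q2}
p0 ∈ B0, q0 ∈ B3 → different blocks

not bisimilar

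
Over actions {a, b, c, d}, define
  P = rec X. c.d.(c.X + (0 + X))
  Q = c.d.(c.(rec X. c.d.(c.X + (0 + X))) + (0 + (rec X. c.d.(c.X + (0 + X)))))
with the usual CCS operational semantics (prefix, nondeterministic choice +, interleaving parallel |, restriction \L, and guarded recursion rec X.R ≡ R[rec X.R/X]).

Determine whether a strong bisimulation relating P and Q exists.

P's transition system — 3 states:
  m0 = rec X. c.d.(c.X + (0 + X)) ⊢ =c=> m1
  m1 = d.(c.(rec X. c.d.(c.X + (0 + X))) + (0 + (rec X. c.d.(c.X + (0 + X))))) ⊢ =d=> m2
  m2 = c.(rec X. c.d.(c.X + (0 + X))) + (0 + (rec X. c.d.(c.X + (0 + X)))) ⊢ =c=> m0, =c=> m1
Q's transition system — 4 states:
  n0 = c.d.(c.(rec X. c.d.(c.X + (0 + X))) + (0 + (rec X. c.d.(c.X + (0 + X))))) ⊢ =c=> n1
  n1 = d.(c.(rec X. c.d.(c.X + (0 + X))) + (0 + (rec X. c.d.(c.X + (0 + X))))) ⊢ =d=> n2
  n2 = c.(rec X. c.d.(c.X + (0 + X))) + (0 + (rec X. c.d.(c.X + (0 + X)))) ⊢ =c=> n1, =c=> n3
  n3 = rec X. c.d.(c.X + (0 + X)) ⊢ =c=> n1
Coarsest stable partition (strong bisimilarity classes):
  B0 = {m0, n0, n3}
  B1 = {m1, n1}
  B2 = {m2, n2}
m0 ∈ B0, n0 ∈ B0 → same block

bisimilar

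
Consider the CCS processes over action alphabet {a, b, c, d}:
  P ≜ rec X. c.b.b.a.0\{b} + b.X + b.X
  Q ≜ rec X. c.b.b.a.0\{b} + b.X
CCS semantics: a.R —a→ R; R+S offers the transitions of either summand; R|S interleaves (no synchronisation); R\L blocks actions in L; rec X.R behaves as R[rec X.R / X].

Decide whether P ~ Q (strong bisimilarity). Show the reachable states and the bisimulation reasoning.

bisimilar

P's transition system — 5 states:
  m0 = rec X. c.b.b.a.0\{b} + b.X + b.X has moves -b-> m0, -c-> m1
  m1 = b.b.a.0\{b} has moves -b-> m2
  m2 = b.a.0\{b} has moves -b-> m3
  m3 = a.0\{b} has moves -a-> m4
  m4 = 0\{b} has moves deadlocked
Q's transition system — 5 states:
  n0 = rec X. c.b.b.a.0\{b} + b.X has moves -b-> n0, -c-> n1
  n1 = b.b.a.0\{b} has moves -b-> n2
  n2 = b.a.0\{b} has moves -b-> n3
  n3 = a.0\{b} has moves -a-> n4
  n4 = 0\{b} has moves deadlocked
Partition-refinement fixed point:
  B0 = {m0, n0}
  B1 = {m1, n1}
  B2 = {m2, n2}
  B3 = {m3, n3}
  B4 = {m4, n4}
m0 ∈ B0, n0 ∈ B0 → same block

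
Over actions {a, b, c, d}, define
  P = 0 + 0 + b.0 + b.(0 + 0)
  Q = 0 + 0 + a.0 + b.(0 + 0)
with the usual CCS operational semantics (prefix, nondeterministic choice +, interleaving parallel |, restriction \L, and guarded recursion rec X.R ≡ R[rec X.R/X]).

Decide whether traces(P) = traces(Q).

NO — witness ⟨a⟩

LTS(P): 3 reachable states
  m0 = 0 + 0 + b.0 + b.(0 + 0) → —b→ m1, —b→ m2
  m1 = 0 → (no moves)
  m2 = 0 + 0 → (no moves)
LTS(Q): 3 reachable states
  n0 = 0 + 0 + a.0 + b.(0 + 0) → —a→ n1, —b→ n2
  n1 = 0 → (no moves)
  n2 = 0 + 0 → (no moves)
Run σ = ⟨a⟩ on Q: start {n0}
  after a @ step 1: {n1}
  — Q admits the full trace.
Run σ = ⟨a⟩ on P: start {m0}
  after a @ step 1: ∅  — P cannot continue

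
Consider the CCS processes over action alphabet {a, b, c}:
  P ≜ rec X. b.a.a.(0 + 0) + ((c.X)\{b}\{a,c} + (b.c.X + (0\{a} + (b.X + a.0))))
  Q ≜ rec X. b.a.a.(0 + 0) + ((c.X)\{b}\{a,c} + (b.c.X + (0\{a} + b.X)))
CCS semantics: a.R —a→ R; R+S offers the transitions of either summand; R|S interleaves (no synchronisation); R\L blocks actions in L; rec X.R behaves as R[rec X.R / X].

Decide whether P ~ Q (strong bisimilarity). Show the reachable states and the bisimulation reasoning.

P's transition system — 6 states:
  s0 = rec X. b.a.a.(0 + 0) + ((c.X)\{b}\{a,c} + (b.c.X + (0\{a} + (b.X + a.0)))) :: =a=> s1, =b=> s0, =b=> s2, =b=> s3
  s1 = 0 :: (no moves)
  s2 = a.a.(0 + 0) :: =a=> s4
  s3 = c.(rec X. b.a.a.(0 + 0) + ((c.X)\{b}\{a,c} + (b.c.X + (0\{a} + (b.X + a.0))))) :: =c=> s0
  s4 = a.(0 + 0) :: =a=> s5
  s5 = 0 + 0 :: (no moves)
Q's transition system — 5 states:
  t0 = rec X. b.a.a.(0 + 0) + ((c.X)\{b}\{a,c} + (b.c.X + (0\{a} + b.X))) :: =b=> t0, =b=> t1, =b=> t2
  t1 = a.a.(0 + 0) :: =a=> t3
  t2 = c.(rec X. b.a.a.(0 + 0) + ((c.X)\{b}\{a,c} + (b.c.X + (0\{a} + b.X)))) :: =c=> t0
  t3 = a.(0 + 0) :: =a=> t4
  t4 = 0 + 0 :: (no moves)
Bisimilarity quotient blocks:
  B0 = {s0}
  B1 = {s2, t1}
  B2 = {s4, t3}
  B3 = {s1, s5, t4}
  B4 = {s3}
  B5 = {t0}
  B6 = {t2}
s0 ∈ B0, t0 ∈ B5 → different blocks

P ≁ Q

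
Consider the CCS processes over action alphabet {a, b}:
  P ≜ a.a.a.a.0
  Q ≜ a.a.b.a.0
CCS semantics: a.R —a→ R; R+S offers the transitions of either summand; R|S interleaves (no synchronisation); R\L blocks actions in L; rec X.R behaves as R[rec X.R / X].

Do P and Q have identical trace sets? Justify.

LTS(P): 5 reachable states
  m0 = a.a.a.a.0 :: --a--▸ m1
  m1 = a.a.a.0 :: --a--▸ m2
  m2 = a.a.0 :: --a--▸ m3
  m3 = a.0 :: --a--▸ m4
  m4 = 0 :: (no moves)
LTS(Q): 5 reachable states
  n0 = a.a.b.a.0 :: --a--▸ n1
  n1 = a.b.a.0 :: --a--▸ n2
  n2 = b.a.0 :: --b--▸ n3
  n3 = a.0 :: --a--▸ n4
  n4 = 0 :: (no moves)
Trace ⟨aaa⟩ through P, begin at {m0}:
  after a @ step 1: {m1}
  after a @ step 2: {m2}
  after a @ step 3: {m3}
  ✓ P
Trace ⟨aaa⟩ through Q, begin at {n0}:
  after a @ step 1: {n1}
  after a @ step 2: {n2}
  after a @ step 3: ∅ (Q stuck)

NO — witness ⟨aaa⟩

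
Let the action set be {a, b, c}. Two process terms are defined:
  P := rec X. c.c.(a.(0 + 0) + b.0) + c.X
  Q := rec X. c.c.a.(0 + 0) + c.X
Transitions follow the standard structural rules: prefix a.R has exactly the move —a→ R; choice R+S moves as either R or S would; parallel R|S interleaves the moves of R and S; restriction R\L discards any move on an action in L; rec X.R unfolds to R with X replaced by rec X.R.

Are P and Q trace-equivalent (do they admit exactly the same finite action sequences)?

LTS(P): 5 reachable states
  p0 = rec X. c.c.(a.(0 + 0) + b.0) + c.X ⊢ --c--▸ p0, --c--▸ p1
  p1 = c.(a.(0 + 0) + b.0) ⊢ --c--▸ p2
  p2 = a.(0 + 0) + b.0 ⊢ --a--▸ p3, --b--▸ p4
  p3 = 0 + 0 ⊢ (no moves)
  p4 = 0 ⊢ (no moves)
LTS(Q): 4 reachable states
  q0 = rec X. c.c.a.(0 + 0) + c.X ⊢ --c--▸ q0, --c--▸ q1
  q1 = c.a.(0 + 0) ⊢ --c--▸ q2
  q2 = a.(0 + 0) ⊢ --a--▸ q3
  q3 = 0 + 0 ⊢ (no moves)
Trace ⟨ccb⟩ through P, begin at {p0}:
  after c @ step 1: {p0, p1}
  after c @ step 2: {p0, p1, p2}
  after b @ step 3: {p4}
  ✓ P
Trace ⟨ccb⟩ through Q, begin at {q0}:
  after c @ step 1: {q0, q1}
  after c @ step 2: {q0, q1, q2}
  after b @ step 3: no successor for Q

NO — witness ⟨ccb⟩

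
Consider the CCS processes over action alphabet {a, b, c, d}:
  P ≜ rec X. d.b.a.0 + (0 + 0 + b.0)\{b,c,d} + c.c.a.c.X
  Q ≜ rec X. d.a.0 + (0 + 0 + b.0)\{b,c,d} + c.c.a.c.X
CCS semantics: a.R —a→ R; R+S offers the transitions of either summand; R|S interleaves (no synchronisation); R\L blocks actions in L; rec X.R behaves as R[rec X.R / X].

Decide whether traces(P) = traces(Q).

P's transition system — 7 states:
  u0 = rec X. d.b.a.0 + (0 + 0 + b.0)\{b,c,d} + c.c.a.c.X ⊢ ··c··> u1, ··d··> u2
  u1 = c.a.c.(rec X. d.b.a.0 + (0 + 0 + b.0)\{b,c,d} + c.c.a.c.X) ⊢ ··c··> u3
  u2 = b.a.0 ⊢ ··b··> u4
  u3 = a.c.(rec X. d.b.a.0 + (0 + 0 + b.0)\{b,c,d} + c.c.a.c.X) ⊢ ··a··> u5
  u4 = a.0 ⊢ ··a··> u6
  u5 = c.(rec X. d.b.a.0 + (0 + 0 + b.0)\{b,c,d} + c.c.a.c.X) ⊢ ··c··> u0
  u6 = 0 ⊢ ·
Q's transition system — 6 states:
  v0 = rec X. d.a.0 + (0 + 0 + b.0)\{b,c,d} + c.c.a.c.X ⊢ ··c··> v1, ··d··> v2
  v1 = c.a.c.(rec X. d.a.0 + (0 + 0 + b.0)\{b,c,d} + c.c.a.c.X) ⊢ ··c··> v3
  v2 = a.0 ⊢ ··a··> v4
  v3 = a.c.(rec X. d.a.0 + (0 + 0 + b.0)\{b,c,d} + c.c.a.c.X) ⊢ ··a··> v5
  v4 = 0 ⊢ ·
  v5 = c.(rec X. d.a.0 + (0 + 0 + b.0)\{b,c,d} + c.c.a.c.X) ⊢ ··c··> v0
Run σ = ⟨db⟩ on P: start {u0}
  [1] d ⇒ {u2}
  [2] b ⇒ {u4}
  P completes σ.
Run σ = ⟨db⟩ on Q: start {v0}
  [1] d ⇒ {v2}
  [2] b ⇒ ∅ (Q stuck)

traces(P) ≠ traces(Q) — witness ⟨db⟩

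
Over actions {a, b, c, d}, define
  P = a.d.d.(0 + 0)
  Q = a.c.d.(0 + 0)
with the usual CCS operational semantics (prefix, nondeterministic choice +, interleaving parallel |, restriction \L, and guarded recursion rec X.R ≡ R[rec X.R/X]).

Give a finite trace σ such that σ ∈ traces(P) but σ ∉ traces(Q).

ad

Reachable graph of P (4 states):
  p0 = a.d.d.(0 + 0) | —a→ p1
  p1 = d.d.(0 + 0) | —d→ p2
  p2 = d.(0 + 0) | —d→ p3
  p3 = 0 + 0 | stopped
Reachable graph of Q (4 states):
  q0 = a.c.d.(0 + 0) | —a→ q1
  q1 = c.d.(0 + 0) | —c→ q2
  q2 = d.(0 + 0) | —d→ q3
  q3 = 0 + 0 | stopped
Trace ⟨ad⟩ through P, begin at {p0}:
  after a @ step 1: {p1}
  after d @ step 2: {p2}
  ✓ P
Trace ⟨ad⟩ through Q, begin at {q0}:
  after a @ step 1: {q1}
  after d @ step 2: ∅ (Q stuck)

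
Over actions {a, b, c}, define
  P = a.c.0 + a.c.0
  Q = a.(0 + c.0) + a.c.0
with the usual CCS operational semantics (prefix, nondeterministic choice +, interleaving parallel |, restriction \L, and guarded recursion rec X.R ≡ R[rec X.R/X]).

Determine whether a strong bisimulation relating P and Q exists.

Reachable graph of P (3 states):
  u0 = a.c.0 + a.c.0 | ··a··> u1
  u1 = c.0 | ··c··> u2
  u2 = 0 | ∅
Reachable graph of Q (4 states):
  v0 = a.(0 + c.0) + a.c.0 | ··a··> v1, ··a··> v2
  v1 = 0 + c.0 | ··c··> v3
  v2 = c.0 | ··c··> v3
  v3 = 0 | ∅
Bisimilarity quotient blocks:
  B0 = {u0, v0}
  B1 = {u1, v1, v2}
  B2 = {u2, v3}
u0 ∈ B0, v0 ∈ B0 → same block

P ~ Q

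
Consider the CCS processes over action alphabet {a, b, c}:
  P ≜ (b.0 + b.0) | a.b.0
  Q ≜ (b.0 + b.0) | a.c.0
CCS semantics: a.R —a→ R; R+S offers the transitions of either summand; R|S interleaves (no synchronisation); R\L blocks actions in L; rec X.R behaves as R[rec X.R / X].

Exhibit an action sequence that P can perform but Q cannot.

abb

Reachable graph of P (6 states):
  u0 = (b.0 + b.0) | a.b.0 has moves ··a··> u1, ··b··> u2
  u1 = (b.0 + b.0) | b.0 has moves ··b··> u3, ··b··> u4
  u2 = 0 | a.b.0 has moves ··a··> u4
  u3 = (b.0 + b.0) | 0 has moves ··b··> u5
  u4 = 0 | b.0 has moves ··b··> u5
  u5 = 0 | 0 has moves (no moves)
Reachable graph of Q (6 states):
  v0 = (b.0 + b.0) | a.c.0 has moves ··a··> v1, ··b··> v2
  v1 = (b.0 + b.0) | c.0 has moves ··b··> v3, ··c··> v4
  v2 = 0 | a.c.0 has moves ··a··> v3
  v3 = 0 | c.0 has moves ··c··> v5
  v4 = (b.0 + b.0) | 0 has moves ··b··> v5
  v5 = 0 | 0 has moves (no moves)
Trace ⟨abb⟩ through P, begin at {u0}:
  step 1 (a): {u1}
  step 2 (b): {u3, u4}
  step 3 (b): {u5}
  P completes σ.
Trace ⟨abb⟩ through Q, begin at {v0}:
  step 1 (a): {v1}
  step 2 (b): {v3}
  step 3 (b): ∅ (Q stuck)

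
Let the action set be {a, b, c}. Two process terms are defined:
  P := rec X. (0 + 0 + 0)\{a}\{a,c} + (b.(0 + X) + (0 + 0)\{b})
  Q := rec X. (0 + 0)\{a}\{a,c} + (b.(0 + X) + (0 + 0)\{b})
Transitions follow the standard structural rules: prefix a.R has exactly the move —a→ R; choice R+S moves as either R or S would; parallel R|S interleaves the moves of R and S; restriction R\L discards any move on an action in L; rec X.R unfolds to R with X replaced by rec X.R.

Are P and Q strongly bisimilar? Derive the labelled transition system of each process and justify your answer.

Reachable graph of P (2 states):
  p0 = rec X. (0 + 0 + 0)\{a}\{a,c} + (b.(0 + X) + (0 + 0)\{b}) :: =b=> p1
  p1 = 0 + (rec X. (0 + 0 + 0)\{a}\{a,c} + (b.(0 + X) + (0 + 0)\{b})) :: =b=> p1
Reachable graph of Q (2 states):
  q0 = rec X. (0 + 0)\{a}\{a,c} + (b.(0 + X) + (0 + 0)\{b}) :: =b=> q1
  q1 = 0 + (rec X. (0 + 0)\{a}\{a,c} + (b.(0 + X) + (0 + 0)\{b})) :: =b=> q1
Coarsest stable partition (strong bisimilarity classes):
  B0 = {p0, p1, q0, q1}
p0 ∈ B0, q0 ∈ B0 → same block

P ~ Q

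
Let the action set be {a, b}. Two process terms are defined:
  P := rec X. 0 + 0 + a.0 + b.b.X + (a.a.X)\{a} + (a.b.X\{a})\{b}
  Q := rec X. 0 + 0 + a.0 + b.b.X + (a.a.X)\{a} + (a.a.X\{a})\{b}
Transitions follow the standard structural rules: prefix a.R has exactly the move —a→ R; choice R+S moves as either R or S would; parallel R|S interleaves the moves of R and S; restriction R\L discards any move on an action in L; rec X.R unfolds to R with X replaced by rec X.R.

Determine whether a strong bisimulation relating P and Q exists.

P's transition system — 4 states:
  s0 = rec X. 0 + 0 + a.0 + b.b.X + (a.a.X)\{a} + (a.b.X\{a})\{b} :: ··a··> s1, ··a··> s2, ··b··> s3
  s1 = (b.(rec X. 0 + 0 + a.0 + b.b.X + (a.a.X)\{a} + (a.b.X\{a})\{b})\{a})\{b} :: ∅
  s2 = 0 :: ∅
  s3 = b.(rec X. 0 + 0 + a.0 + b.b.X + (a.a.X)\{a} + (a.b.X\{a})\{b}) :: ··b··> s0
Q's transition system — 5 states:
  t0 = rec X. 0 + 0 + a.0 + b.b.X + (a.a.X)\{a} + (a.a.X\{a})\{b} :: ··a··> t1, ··a··> t2, ··b··> t3
  t1 = (a.(rec X. 0 + 0 + a.0 + b.b.X + (a.a.X)\{a} + (a.a.X\{a})\{b})\{a})\{b} :: ··a··> t4
  t2 = 0 :: ∅
  t3 = b.(rec X. 0 + 0 + a.0 + b.b.X + (a.a.X)\{a} + (a.a.X\{a})\{b}) :: ··b··> t0
  t4 = (rec X. 0 + 0 + a.0 + b.b.X + (a.a.X)\{a} + (a.a.X\{a})\{b})\{a}\{b} :: ∅
Partition-refinement fixed point:
  B0 = {s0}
  B1 = {s1, s2, t2, t4}
  B2 = {s3}
  B3 = {t0}
  B4 = {t3}
  B5 = {t1}
s0 ∈ B0, t0 ∈ B3 → different blocks

NO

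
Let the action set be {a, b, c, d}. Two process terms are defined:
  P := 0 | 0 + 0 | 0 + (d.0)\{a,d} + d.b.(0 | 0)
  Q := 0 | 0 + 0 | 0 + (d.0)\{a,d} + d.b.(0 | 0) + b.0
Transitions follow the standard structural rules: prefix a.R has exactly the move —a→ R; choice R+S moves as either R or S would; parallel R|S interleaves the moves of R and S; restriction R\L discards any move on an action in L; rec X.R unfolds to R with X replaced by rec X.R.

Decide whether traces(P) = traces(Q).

NO — witness ⟨b⟩

Reachable graph of P (3 states):
  u0 = 0 | 0 + 0 | 0 + (d.0)\{a,d} + d.b.(0 | 0) :: -d-> u1
  u1 = b.(0 | 0) :: -b-> u2
  u2 = 0 | 0 :: stopped
Reachable graph of Q (4 states):
  v0 = 0 | 0 + 0 | 0 + (d.0)\{a,d} + d.b.(0 | 0) + b.0 :: -b-> v1, -d-> v2
  v1 = 0 :: stopped
  v2 = b.(0 | 0) :: -b-> v3
  v3 = 0 | 0 :: stopped
Executing b from Q (initial set {v0}):
  [1] b ⇒ {v1}
  Q completes σ.
Executing b from P (initial set {u0}):
  [1] b ⇒ ∅  — P cannot continue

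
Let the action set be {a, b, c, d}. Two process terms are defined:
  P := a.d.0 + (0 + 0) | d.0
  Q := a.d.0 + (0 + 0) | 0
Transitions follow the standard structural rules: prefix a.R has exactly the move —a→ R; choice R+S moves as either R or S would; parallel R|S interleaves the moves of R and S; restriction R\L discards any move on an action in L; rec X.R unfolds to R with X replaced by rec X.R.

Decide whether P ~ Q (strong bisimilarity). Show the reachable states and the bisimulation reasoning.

P's transition system — 4 states:
  s0 = a.d.0 + (0 + 0) | d.0 ⊢ =a=> s1, =d=> s2
  s1 = d.0 ⊢ =d=> s3
  s2 = (0 + 0) | 0 ⊢ deadlocked
  s3 = 0 ⊢ deadlocked
Q's transition system — 3 states:
  t0 = a.d.0 + (0 + 0) | 0 ⊢ =a=> t1
  t1 = d.0 ⊢ =d=> t2
  t2 = 0 ⊢ deadlocked
Partition-refinement fixed point:
  B0 = {s0}
  B1 = {s2, s3, t2}
  B2 = {s1, t1}
  B3 = {t0}
s0 ∈ B0, t0 ∈ B3 → different blocks

P ≁ Q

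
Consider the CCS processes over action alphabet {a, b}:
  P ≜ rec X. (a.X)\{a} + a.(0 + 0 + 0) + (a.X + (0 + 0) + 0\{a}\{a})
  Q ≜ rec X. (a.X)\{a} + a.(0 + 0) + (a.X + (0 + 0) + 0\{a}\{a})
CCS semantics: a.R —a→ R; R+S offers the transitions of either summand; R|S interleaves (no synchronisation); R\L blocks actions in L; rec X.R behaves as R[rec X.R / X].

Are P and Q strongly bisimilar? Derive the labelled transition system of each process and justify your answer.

bisimilar

LTS(P): 2 reachable states
  p0 = rec X. (a.X)\{a} + a.(0 + 0 + 0) + (a.X + (0 + 0) + 0\{a}\{a}) → --a--▸ p0, --a--▸ p1
  p1 = 0 + 0 + 0 → (no moves)
LTS(Q): 2 reachable states
  q0 = rec X. (a.X)\{a} + a.(0 + 0) + (a.X + (0 + 0) + 0\{a}\{a}) → --a--▸ q0, --a--▸ q1
  q1 = 0 + 0 → (no moves)
Bisimilarity quotient blocks:
  B0 = {p0, q0}
  B1 = {p1, q1}
p0 ∈ B0, q0 ∈ B0 → same block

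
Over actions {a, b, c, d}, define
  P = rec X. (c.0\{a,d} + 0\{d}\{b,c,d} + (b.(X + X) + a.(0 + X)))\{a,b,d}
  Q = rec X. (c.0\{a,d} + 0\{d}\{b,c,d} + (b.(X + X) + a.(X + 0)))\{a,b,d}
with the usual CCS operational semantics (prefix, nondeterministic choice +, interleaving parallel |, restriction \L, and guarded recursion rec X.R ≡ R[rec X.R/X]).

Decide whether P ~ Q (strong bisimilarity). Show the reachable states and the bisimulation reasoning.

P's transition system — 2 states:
  m0 = rec X. (c.0\{a,d} + 0\{d}\{b,c,d} + (b.(X + X) + a.(0 + X)))\{a,b,d} | ··c··> m1
  m1 = 0\{a,d}\{a,b,d} | deadlocked
Q's transition system — 2 states:
  n0 = rec X. (c.0\{a,d} + 0\{d}\{b,c,d} + (b.(X + X) + a.(X + 0)))\{a,b,d} | ··c··> n1
  n1 = 0\{a,d}\{a,b,d} | deadlocked
Coarsest stable partition (strong bisimilarity classes):
  B0 = {m0, n0}
  B1 = {m1, n1}
m0 ∈ B0, n0 ∈ B0 → same block

bisimilar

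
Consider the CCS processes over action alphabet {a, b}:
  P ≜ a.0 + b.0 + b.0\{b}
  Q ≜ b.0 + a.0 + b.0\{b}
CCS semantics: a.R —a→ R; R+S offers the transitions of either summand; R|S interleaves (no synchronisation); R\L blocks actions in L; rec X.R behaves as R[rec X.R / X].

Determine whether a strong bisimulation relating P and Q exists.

LTS(P): 3 reachable states
  m0 = a.0 + b.0 + b.0\{b} ⊢ =a=> m1, =b=> m1, =b=> m2
  m1 = 0 ⊢ ∅
  m2 = 0\{b} ⊢ ∅
LTS(Q): 3 reachable states
  n0 = b.0 + a.0 + b.0\{b} ⊢ =a=> n1, =b=> n1, =b=> n2
  n1 = 0 ⊢ ∅
  n2 = 0\{b} ⊢ ∅
Partition-refinement fixed point:
  B0 = {m0, n0}
  B1 = {m1, m2, n1, n2}
m0 ∈ B0, n0 ∈ B0 → same block

P ~ Q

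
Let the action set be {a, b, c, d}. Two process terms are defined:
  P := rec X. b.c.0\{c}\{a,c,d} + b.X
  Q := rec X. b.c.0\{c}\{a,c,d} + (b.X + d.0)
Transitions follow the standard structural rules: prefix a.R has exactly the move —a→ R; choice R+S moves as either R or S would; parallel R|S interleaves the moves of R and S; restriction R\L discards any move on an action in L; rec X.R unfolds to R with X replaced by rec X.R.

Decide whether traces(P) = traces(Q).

NO — witness ⟨d⟩

LTS(P): 3 reachable states
  p0 = rec X. b.c.0\{c}\{a,c,d} + b.X → =b=> p0, =b=> p1
  p1 = c.0\{c}\{a,c,d} → =c=> p2
  p2 = 0\{c}\{a,c,d} → ·
LTS(Q): 4 reachable states
  q0 = rec X. b.c.0\{c}\{a,c,d} + (b.X + d.0) → =b=> q0, =b=> q1, =d=> q2
  q1 = c.0\{c}\{a,c,d} → =c=> q3
  q2 = 0 → ·
  q3 = 0\{c}\{a,c,d} → ·
Trace ⟨d⟩ through Q, begin at {q0}:
  step 1 (d): {q2}
  ✓ Q
Trace ⟨d⟩ through P, begin at {p0}:
  step 1 (d): no successor for P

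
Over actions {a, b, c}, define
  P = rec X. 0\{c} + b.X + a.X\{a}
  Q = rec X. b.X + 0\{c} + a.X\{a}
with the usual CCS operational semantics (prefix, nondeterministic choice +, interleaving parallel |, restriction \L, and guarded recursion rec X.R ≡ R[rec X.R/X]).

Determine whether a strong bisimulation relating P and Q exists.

YES

P's transition system — 2 states:
  s0 = rec X. 0\{c} + b.X + a.X\{a} :: ··a··> s1, ··b··> s0
  s1 = (rec X. 0\{c} + b.X + a.X\{a})\{a} :: ··b··> s1
Q's transition system — 2 states:
  t0 = rec X. b.X + 0\{c} + a.X\{a} :: ··a··> t1, ··b··> t0
  t1 = (rec X. b.X + 0\{c} + a.X\{a})\{a} :: ··b··> t1
Coarsest stable partition (strong bisimilarity classes):
  B0 = {s0, t0}
  B1 = {s1, t1}
s0 ∈ B0, t0 ∈ B0 → same block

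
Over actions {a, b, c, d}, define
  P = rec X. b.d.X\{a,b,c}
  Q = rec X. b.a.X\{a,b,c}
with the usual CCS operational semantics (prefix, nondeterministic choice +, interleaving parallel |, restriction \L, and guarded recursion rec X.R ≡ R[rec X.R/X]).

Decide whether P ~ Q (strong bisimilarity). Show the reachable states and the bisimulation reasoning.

P ≁ Q

P's transition system — 3 states:
  s0 = rec X. b.d.X\{a,b,c} has moves =b=> s1
  s1 = d.(rec X. b.d.X\{a,b,c})\{a,b,c} has moves =d=> s2
  s2 = (rec X. b.d.X\{a,b,c})\{a,b,c} has moves (no moves)
Q's transition system — 3 states:
  t0 = rec X. b.a.X\{a,b,c} has moves =b=> t1
  t1 = a.(rec X. b.a.X\{a,b,c})\{a,b,c} has moves =a=> t2
  t2 = (rec X. b.a.X\{a,b,c})\{a,b,c} has moves (no moves)
Coarsest stable partition (strong bisimilarity classes):
  B0 = {s0}
  B1 = {s1}
  B2 = {s2, t2}
  B3 = {t0}
  B4 = {t1}
s0 ∈ B0, t0 ∈ B3 → different blocks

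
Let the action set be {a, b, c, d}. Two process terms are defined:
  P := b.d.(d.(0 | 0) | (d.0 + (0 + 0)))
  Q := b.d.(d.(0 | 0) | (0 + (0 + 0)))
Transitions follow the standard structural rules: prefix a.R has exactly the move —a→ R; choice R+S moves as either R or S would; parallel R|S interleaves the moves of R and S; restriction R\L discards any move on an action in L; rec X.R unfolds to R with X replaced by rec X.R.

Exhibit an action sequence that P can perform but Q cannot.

Reachable graph of P (6 states):
  s0 = b.d.(d.(0 | 0) | (d.0 + (0 + 0))) | ··b··> s1
  s1 = d.(d.(0 | 0) | (d.0 + (0 + 0))) | ··d··> s2
  s2 = d.(0 | 0) | (d.0 + (0 + 0)) | ··d··> s3, ··d··> s4
  s3 = 0 | 0 | (d.0 + (0 + 0)) | ··d··> s5
  s4 = d.(0 | 0) | 0 | ··d··> s5
  s5 = 0 | 0 | 0 | (no moves)
Reachable graph of Q (4 states):
  t0 = b.d.(d.(0 | 0) | (0 + (0 + 0))) | ··b··> t1
  t1 = d.(d.(0 | 0) | (0 + (0 + 0))) | ··d··> t2
  t2 = d.(0 | 0) | (0 + (0 + 0)) | ··d··> t3
  t3 = 0 | 0 | (0 + (0 + 0)) | (no moves)
Trace ⟨bddd⟩ through P, begin at {s0}:
  step 1 (b): {s1}
  step 2 (d): {s2}
  step 3 (d): {s3, s4}
  step 4 (d): {s5}
  — P admits the full trace.
Trace ⟨bddd⟩ through Q, begin at {t0}:
  step 1 (b): {t1}
  step 2 (d): {t2}
  step 3 (d): {t3}
  step 4 (d): no successor for Q

bddd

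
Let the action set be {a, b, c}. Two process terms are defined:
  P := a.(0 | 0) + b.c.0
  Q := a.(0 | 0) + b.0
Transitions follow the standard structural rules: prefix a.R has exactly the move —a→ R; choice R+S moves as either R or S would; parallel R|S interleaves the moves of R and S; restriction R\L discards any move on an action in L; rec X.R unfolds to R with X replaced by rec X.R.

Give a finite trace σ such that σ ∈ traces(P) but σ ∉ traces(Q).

LTS(P): 4 reachable states
  s0 = a.(0 | 0) + b.c.0 has moves —a→ s1, —b→ s2
  s1 = 0 | 0 has moves stopped
  s2 = c.0 has moves —c→ s3
  s3 = 0 has moves stopped
LTS(Q): 3 reachable states
  t0 = a.(0 | 0) + b.0 has moves —a→ t1, —b→ t2
  t1 = 0 | 0 has moves stopped
  t2 = 0 has moves stopped
Run σ = ⟨bc⟩ on P: start {s0}
  after b @ step 1: {s2}
  after c @ step 2: {s3}
  P completes σ.
Run σ = ⟨bc⟩ on Q: start {t0}
  after b @ step 1: {t2}
  after c @ step 2: no successor for Q

bc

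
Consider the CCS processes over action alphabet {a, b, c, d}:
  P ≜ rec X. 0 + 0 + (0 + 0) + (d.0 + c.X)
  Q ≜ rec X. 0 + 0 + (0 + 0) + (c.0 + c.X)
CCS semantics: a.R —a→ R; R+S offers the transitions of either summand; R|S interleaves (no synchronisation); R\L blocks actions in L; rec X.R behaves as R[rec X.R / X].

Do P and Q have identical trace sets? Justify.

trace-distinct — witness ⟨d⟩

Reachable graph of P (2 states):
  u0 = rec X. 0 + 0 + (0 + 0) + (d.0 + c.X) :: =c=> u0, =d=> u1
  u1 = 0 :: stopped
Reachable graph of Q (2 states):
  v0 = rec X. 0 + 0 + (0 + 0) + (c.0 + c.X) :: =c=> v0, =c=> v1
  v1 = 0 :: stopped
Run σ = ⟨d⟩ on P: start {u0}
  [1] d ⇒ {u1}
  P completes σ.
Run σ = ⟨d⟩ on Q: start {v0}
  [1] d ⇒ ∅ (Q stuck)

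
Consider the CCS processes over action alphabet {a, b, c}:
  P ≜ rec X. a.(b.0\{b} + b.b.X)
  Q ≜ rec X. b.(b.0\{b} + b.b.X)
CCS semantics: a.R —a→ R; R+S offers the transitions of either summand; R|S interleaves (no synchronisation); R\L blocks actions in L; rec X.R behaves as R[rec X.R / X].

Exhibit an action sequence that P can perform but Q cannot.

a

LTS(P): 4 reachable states
  p0 = rec X. a.(b.0\{b} + b.b.X) :: ··a··> p1
  p1 = b.0\{b} + b.b.(rec X. a.(b.0\{b} + b.b.X)) :: ··b··> p2, ··b··> p3
  p2 = 0\{b} :: stopped
  p3 = b.(rec X. a.(b.0\{b} + b.b.X)) :: ··b··> p0
LTS(Q): 4 reachable states
  q0 = rec X. b.(b.0\{b} + b.b.X) :: ··b··> q1
  q1 = b.0\{b} + b.b.(rec X. b.(b.0\{b} + b.b.X)) :: ··b··> q2, ··b··> q3
  q2 = 0\{b} :: stopped
  q3 = b.(rec X. b.(b.0\{b} + b.b.X)) :: ··b··> q0
Executing a from P (initial set {p0}):
  [1] a ⇒ {p1}
  — P admits the full trace.
Executing a from Q (initial set {q0}):
  [1] a ⇒ ∅  — Q cannot continue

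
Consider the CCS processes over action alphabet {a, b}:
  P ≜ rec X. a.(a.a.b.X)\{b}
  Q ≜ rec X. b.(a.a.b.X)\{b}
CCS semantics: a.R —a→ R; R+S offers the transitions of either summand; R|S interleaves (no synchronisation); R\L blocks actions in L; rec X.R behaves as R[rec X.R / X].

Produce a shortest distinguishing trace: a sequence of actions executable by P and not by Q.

a

P's transition system — 4 states:
  u0 = rec X. a.(a.a.b.X)\{b} has moves ··a··> u1
  u1 = (a.a.b.(rec X. a.(a.a.b.X)\{b}))\{b} has moves ··a··> u2
  u2 = (a.b.(rec X. a.(a.a.b.X)\{b}))\{b} has moves ··a··> u3
  u3 = (b.(rec X. a.(a.a.b.X)\{b}))\{b} has moves deadlocked
Q's transition system — 4 states:
  v0 = rec X. b.(a.a.b.X)\{b} has moves ··b··> v1
  v1 = (a.a.b.(rec X. b.(a.a.b.X)\{b}))\{b} has moves ··a··> v2
  v2 = (a.b.(rec X. b.(a.a.b.X)\{b}))\{b} has moves ··a··> v3
  v3 = (b.(rec X. b.(a.a.b.X)\{b}))\{b} has moves deadlocked
Run σ = ⟨a⟩ on P: start {u0}
  [1] a ⇒ {u1}
  P completes σ.
Run σ = ⟨a⟩ on Q: start {v0}
  [1] a ⇒ no successor for Q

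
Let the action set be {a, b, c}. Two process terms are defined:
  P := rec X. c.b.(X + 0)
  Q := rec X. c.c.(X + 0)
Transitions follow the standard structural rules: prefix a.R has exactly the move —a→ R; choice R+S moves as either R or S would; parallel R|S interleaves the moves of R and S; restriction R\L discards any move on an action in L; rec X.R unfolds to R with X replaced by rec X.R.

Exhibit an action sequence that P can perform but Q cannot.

P's transition system — 3 states:
  s0 = rec X. c.b.(X + 0) :: —c→ s1
  s1 = b.((rec X. c.b.(X + 0)) + 0) :: —b→ s2
  s2 = (rec X. c.b.(X + 0)) + 0 :: —c→ s1
Q's transition system — 3 states:
  t0 = rec X. c.c.(X + 0) :: —c→ t1
  t1 = c.((rec X. c.c.(X + 0)) + 0) :: —c→ t2
  t2 = (rec X. c.c.(X + 0)) + 0 :: —c→ t1
Run σ = ⟨cb⟩ on P: start {s0}
  step 1 (c): {s1}
  step 2 (b): {s2}
  — P admits the full trace.
Run σ = ⟨cb⟩ on Q: start {t0}
  step 1 (c): {t1}
  step 2 (b): ∅ (Q stuck)

cb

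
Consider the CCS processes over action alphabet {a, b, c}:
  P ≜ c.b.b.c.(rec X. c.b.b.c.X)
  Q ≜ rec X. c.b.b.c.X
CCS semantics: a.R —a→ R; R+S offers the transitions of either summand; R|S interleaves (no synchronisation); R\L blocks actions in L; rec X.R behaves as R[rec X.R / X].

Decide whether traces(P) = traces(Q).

LTS(P): 5 reachable states
  u0 = c.b.b.c.(rec X. c.b.b.c.X) has moves —c→ u1
  u1 = b.b.c.(rec X. c.b.b.c.X) has moves —b→ u2
  u2 = b.c.(rec X. c.b.b.c.X) has moves —b→ u3
  u3 = c.(rec X. c.b.b.c.X) has moves —c→ u4
  u4 = rec X. c.b.b.c.X has moves —c→ u1
LTS(Q): 4 reachable states
  v0 = rec X. c.b.b.c.X has moves —c→ v1
  v1 = b.b.c.(rec X. c.b.b.c.X) has moves —b→ v2
  v2 = b.c.(rec X. c.b.b.c.X) has moves —b→ v3
  v3 = c.(rec X. c.b.b.c.X) has moves —c→ v0
Coarsest stable partition (strong bisimilarity classes):
  B0 = {u0, u4, v0}
  B1 = {u1, v1}
  B2 = {u2, v2}
  B3 = {u3, v3}
u0 ∈ B0, v0 ∈ B0 → same block
Bisimilar ⇒ trace-equivalent.

trace-equivalent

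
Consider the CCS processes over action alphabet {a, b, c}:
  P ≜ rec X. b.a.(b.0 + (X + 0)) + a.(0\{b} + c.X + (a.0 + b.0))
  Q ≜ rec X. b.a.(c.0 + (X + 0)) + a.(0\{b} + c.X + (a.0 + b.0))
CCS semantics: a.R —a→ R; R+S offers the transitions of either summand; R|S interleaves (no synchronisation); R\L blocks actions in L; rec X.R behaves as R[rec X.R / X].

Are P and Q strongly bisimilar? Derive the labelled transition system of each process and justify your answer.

LTS(P): 5 reachable states
  m0 = rec X. b.a.(b.0 + (X + 0)) + a.(0\{b} + c.X + (a.0 + b.0)) has moves ··a··> m1, ··b··> m2
  m1 = 0\{b} + c.(rec X. b.a.(b.0 + (X + 0)) + a.(0\{b} + c.X + (a.0 + b.0))) + (a.0 + b.0) has moves ··a··> m3, ··b··> m3, ··c··> m0
  m2 = a.(b.0 + ((rec X. b.a.(b.0 + (X + 0)) + a.(0\{b} + c.X + (a.0 + b.0))) + 0)) has moves ··a··> m4
  m3 = 0 has moves stopped
  m4 = b.0 + ((rec X. b.a.(b.0 + (X + 0)) + a.(0\{b} + c.X + (a.0 + b.0))) + 0) has moves ··a··> m1, ··b··> m2, ··b··> m3
LTS(Q): 5 reachable states
  n0 = rec X. b.a.(c.0 + (X + 0)) + a.(0\{b} + c.X + (a.0 + b.0)) has moves ··a··> n1, ··b··> n2
  n1 = 0\{b} + c.(rec X. b.a.(c.0 + (X + 0)) + a.(0\{b} + c.X + (a.0 + b.0))) + (a.0 + b.0) has moves ··a··> n3, ··b··> n3, ··c··> n0
  n2 = a.(c.0 + ((rec X. b.a.(c.0 + (X + 0)) + a.(0\{b} + c.X + (a.0 + b.0))) + 0)) has moves ··a··> n4
  n3 = 0 has moves stopped
  n4 = c.0 + ((rec X. b.a.(c.0 + (X + 0)) + a.(0\{b} + c.X + (a.0 + b.0))) + 0) has moves ··a··> n1, ··b··> n2, ··c··> n3
Partition-refinement fixed point:
  B0 = {m0}
  B1 = {m1}
  B2 = {m3, n3}
  B3 = {m2}
  B4 = {m4}
  B5 = {n0}
  B6 = {n2}
  B7 = {n4}
  B8 = {n1}
m0 ∈ B0, n0 ∈ B5 → different blocks

P ≁ Q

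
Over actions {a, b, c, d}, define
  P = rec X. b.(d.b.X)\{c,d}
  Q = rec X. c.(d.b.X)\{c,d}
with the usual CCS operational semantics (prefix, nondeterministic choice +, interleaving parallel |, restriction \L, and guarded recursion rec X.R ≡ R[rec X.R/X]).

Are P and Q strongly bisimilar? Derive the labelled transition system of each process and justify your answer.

NO

Reachable graph of P (2 states):
  u0 = rec X. b.(d.b.X)\{c,d} | ··b··> u1
  u1 = (d.b.(rec X. b.(d.b.X)\{c,d}))\{c,d} | ·
Reachable graph of Q (2 states):
  v0 = rec X. c.(d.b.X)\{c,d} | ··c··> v1
  v1 = (d.b.(rec X. c.(d.b.X)\{c,d}))\{c,d} | ·
Partition-refinement fixed point:
  B0 = {u0}
  B1 = {u1, v1}
  B2 = {v0}
u0 ∈ B0, v0 ∈ B2 → different blocks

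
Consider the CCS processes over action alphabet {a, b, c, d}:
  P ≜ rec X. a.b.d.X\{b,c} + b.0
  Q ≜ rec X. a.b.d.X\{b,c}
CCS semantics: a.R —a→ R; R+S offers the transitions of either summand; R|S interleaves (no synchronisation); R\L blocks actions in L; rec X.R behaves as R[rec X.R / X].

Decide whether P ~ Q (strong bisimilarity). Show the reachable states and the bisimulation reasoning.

not bisimilar

LTS(P): 6 reachable states
  u0 = rec X. a.b.d.X\{b,c} + b.0 has moves =a=> u1, =b=> u2
  u1 = b.d.(rec X. a.b.d.X\{b,c} + b.0)\{b,c} has moves =b=> u3
  u2 = 0 has moves (no moves)
  u3 = d.(rec X. a.b.d.X\{b,c} + b.0)\{b,c} has moves =d=> u4
  u4 = (rec X. a.b.d.X\{b,c} + b.0)\{b,c} has moves =a=> u5
  u5 = (b.d.(rec X. a.b.d.X\{b,c} + b.0)\{b,c})\{b,c} has moves (no moves)
LTS(Q): 5 reachable states
  v0 = rec X. a.b.d.X\{b,c} has moves =a=> v1
  v1 = b.d.(rec X. a.b.d.X\{b,c})\{b,c} has moves =b=> v2
  v2 = d.(rec X. a.b.d.X\{b,c})\{b,c} has moves =d=> v3
  v3 = (rec X. a.b.d.X\{b,c})\{b,c} has moves =a=> v4
  v4 = (b.d.(rec X. a.b.d.X\{b,c})\{b,c})\{b,c} has moves (no moves)
Partition-refinement fixed point:
  B0 = {u0}
  B1 = {u2, u5, v4}
  B2 = {u1, v1}
  B3 = {u3, v2}
  B4 = {u4, v3}
  B5 = {v0}
u0 ∈ B0, v0 ∈ B5 → different blocks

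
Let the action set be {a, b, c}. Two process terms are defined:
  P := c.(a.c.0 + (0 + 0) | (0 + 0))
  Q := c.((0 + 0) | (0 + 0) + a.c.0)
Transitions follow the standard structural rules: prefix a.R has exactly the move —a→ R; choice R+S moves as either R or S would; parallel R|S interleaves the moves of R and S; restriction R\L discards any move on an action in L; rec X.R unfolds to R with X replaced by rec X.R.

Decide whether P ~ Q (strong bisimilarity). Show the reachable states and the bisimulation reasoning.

LTS(P): 4 reachable states
  p0 = c.(a.c.0 + (0 + 0) | (0 + 0)) | --c--▸ p1
  p1 = a.c.0 + (0 + 0) | (0 + 0) | --a--▸ p2
  p2 = c.0 | --c--▸ p3
  p3 = 0 | deadlocked
LTS(Q): 4 reachable states
  q0 = c.((0 + 0) | (0 + 0) + a.c.0) | --c--▸ q1
  q1 = (0 + 0) | (0 + 0) + a.c.0 | --a--▸ q2
  q2 = c.0 | --c--▸ q3
  q3 = 0 | deadlocked
Coarsest stable partition (strong bisimilarity classes):
  B0 = {p0, q0}
  B1 = {p1, q1}
  B2 = {p2, q2}
  B3 = {p3, q3}
p0 ∈ B0, q0 ∈ B0 → same block

bisimilar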